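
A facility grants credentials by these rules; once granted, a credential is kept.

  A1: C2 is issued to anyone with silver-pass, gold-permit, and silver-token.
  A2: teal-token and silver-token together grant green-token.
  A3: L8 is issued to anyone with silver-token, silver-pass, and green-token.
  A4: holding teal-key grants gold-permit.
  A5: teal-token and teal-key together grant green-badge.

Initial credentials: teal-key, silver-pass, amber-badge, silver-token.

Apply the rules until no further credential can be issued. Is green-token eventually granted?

green-token would need teal-token and silver-token (A2), but teal-token is never granted.

No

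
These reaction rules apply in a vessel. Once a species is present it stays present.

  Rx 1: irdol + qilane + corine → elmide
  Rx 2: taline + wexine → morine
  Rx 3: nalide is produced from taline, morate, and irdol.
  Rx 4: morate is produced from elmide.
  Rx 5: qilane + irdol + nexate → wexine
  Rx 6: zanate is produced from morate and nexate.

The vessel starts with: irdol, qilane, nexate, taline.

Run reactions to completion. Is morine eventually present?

qilane, irdol, and nexate present → wexine forms (Rx 5).
taline and wexine present → morine forms (Rx 2).

Yes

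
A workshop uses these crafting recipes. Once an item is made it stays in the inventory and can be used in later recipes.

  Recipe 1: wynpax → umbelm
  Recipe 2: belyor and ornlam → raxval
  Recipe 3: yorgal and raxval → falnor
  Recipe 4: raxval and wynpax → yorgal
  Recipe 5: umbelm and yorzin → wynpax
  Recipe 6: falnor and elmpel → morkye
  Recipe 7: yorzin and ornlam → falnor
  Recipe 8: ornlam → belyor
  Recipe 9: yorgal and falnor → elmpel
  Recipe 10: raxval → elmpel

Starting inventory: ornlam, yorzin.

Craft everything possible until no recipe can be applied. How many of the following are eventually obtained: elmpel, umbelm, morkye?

2

ornlam → belyor (Recipe 8).
yorzin and ornlam → falnor (Recipe 7).
Using Recipe 2, belyor and ornlam make raxval.
Using Recipe 10, raxval makes elmpel.
falnor and elmpel → morkye (Recipe 6).
elmpel: reached.
umbelm would need wynpax (Recipe 1), but wynpax is never obtained.
morkye: reached.
Reached: elmpel and morkye — 2 of the 3.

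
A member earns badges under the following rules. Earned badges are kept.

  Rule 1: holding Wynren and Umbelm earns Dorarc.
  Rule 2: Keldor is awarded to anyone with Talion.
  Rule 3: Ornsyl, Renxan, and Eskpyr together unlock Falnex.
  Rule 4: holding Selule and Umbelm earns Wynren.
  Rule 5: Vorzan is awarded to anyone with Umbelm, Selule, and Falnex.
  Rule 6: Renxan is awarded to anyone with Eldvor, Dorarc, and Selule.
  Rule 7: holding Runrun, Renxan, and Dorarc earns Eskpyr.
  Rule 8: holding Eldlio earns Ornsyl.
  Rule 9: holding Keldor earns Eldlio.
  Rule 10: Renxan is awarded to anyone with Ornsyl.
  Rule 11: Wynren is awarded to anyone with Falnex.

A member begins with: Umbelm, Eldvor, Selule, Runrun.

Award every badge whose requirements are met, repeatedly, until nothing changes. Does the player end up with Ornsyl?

Ornsyl would need Eldlio (Rule 8), but Eldlio is never earned.

No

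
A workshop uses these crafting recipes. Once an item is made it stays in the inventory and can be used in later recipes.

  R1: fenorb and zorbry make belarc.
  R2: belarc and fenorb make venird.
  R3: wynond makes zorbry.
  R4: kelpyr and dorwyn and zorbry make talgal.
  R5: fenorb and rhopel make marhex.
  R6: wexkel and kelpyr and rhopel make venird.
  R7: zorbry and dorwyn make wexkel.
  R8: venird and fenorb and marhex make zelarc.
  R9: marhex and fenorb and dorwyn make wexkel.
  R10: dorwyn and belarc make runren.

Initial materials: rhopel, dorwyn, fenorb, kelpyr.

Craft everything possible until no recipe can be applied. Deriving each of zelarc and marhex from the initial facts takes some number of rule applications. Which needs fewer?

marhex

marhex: Using R5, fenorb and rhopel make marhex. [1 rule application]
zelarc: Using R5, fenorb and rhopel make marhex. marhex and fenorb and dorwyn → wexkel (R9). wexkel and kelpyr and rhopel → venird (R6). Using R8, venird, fenorb, and marhex make zelarc. [4 rule applications]
marhex needs fewer.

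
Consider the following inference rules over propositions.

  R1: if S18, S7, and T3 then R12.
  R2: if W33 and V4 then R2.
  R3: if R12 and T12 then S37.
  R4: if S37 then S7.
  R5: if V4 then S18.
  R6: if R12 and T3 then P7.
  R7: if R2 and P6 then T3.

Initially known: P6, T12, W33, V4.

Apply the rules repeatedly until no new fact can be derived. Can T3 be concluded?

Yes

W33 and V4 hold, so R2 follows (R2).
From R2 and P6, R7 gives T3.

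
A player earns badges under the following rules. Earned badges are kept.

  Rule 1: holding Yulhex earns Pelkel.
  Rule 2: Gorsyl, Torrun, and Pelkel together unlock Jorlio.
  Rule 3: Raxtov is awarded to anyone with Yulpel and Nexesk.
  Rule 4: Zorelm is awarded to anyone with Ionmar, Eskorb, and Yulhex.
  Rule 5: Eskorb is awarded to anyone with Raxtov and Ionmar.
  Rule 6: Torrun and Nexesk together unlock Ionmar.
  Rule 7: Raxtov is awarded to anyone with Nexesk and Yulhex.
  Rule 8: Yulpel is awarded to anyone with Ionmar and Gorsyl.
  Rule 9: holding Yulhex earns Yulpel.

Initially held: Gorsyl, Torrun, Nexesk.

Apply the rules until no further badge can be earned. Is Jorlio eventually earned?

Jorlio would need Gorsyl, Torrun, and Pelkel (Rule 2), but Pelkel is never earned.

No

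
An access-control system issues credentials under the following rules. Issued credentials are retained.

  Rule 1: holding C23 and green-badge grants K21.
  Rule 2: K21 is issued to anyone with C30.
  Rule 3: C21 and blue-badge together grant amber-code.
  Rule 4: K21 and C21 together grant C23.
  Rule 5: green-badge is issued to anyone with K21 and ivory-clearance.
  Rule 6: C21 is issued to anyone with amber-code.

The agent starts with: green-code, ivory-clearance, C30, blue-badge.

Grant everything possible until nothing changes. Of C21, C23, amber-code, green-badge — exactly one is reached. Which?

green-badge

Holding C30 grants K21 (Rule 2).
Holding K21 and ivory-clearance grants green-badge (Rule 5).
C23 would need K21 and C21 (Rule 4), but C21 is never granted. amber-code would need C21 and blue-badge (Rule 3), but C21 is never granted. C21 would need amber-code (Rule 6), but amber-code is never granted.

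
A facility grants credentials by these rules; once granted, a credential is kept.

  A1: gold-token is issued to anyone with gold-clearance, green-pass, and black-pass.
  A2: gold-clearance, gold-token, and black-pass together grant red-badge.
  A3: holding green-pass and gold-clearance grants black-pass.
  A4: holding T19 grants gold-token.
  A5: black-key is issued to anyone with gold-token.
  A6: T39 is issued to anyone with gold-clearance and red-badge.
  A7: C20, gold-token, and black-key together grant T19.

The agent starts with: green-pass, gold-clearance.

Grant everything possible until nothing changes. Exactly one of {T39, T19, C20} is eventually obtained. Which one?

Holding green-pass and gold-clearance grants black-pass (A3).
Holding gold-clearance, green-pass, and black-pass grants gold-token (A1).
Holding gold-clearance, gold-token, and black-pass grants red-badge (A2).
Holding gold-clearance and red-badge grants T39 (A6).
T19 would need C20, gold-token, and black-key (A7), but C20 is never granted. No rule produces C20, and it is not given.

T39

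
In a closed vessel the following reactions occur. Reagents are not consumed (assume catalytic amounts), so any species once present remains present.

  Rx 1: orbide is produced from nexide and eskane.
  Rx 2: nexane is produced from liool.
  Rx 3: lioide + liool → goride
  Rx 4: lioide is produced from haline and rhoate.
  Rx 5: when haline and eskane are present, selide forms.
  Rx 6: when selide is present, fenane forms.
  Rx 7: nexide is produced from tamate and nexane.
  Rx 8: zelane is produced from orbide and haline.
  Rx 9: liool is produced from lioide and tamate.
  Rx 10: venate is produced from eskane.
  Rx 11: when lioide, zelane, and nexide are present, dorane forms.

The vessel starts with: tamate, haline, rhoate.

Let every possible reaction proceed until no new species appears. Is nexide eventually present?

Yes

haline and rhoate present → lioide forms (Rx 4).
lioide and tamate present → liool forms (Rx 9).
liool present → nexane forms (Rx 2).
tamate and nexane present → nexide forms (Rx 7).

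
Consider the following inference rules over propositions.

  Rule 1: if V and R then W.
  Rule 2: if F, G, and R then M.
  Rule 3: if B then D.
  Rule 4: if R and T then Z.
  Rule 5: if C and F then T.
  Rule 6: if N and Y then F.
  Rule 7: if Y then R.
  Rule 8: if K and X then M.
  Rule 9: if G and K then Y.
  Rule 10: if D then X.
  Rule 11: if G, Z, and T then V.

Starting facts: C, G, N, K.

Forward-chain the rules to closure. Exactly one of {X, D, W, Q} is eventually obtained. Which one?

From G and K, Rule 9 gives Y.
From N and Y, Rule 6 gives F.
From Y, Rule 7 gives R.
C and F hold, so T follows (Rule 5).
R and T hold, so Z follows (Rule 4).
From G, Z, and T, Rule 11 gives V.
V and R hold, so W follows (Rule 1).
D would need B (Rule 3), but B is never established. X would need D (Rule 10), but D is never established. No rule produces Q, and it is not given.

W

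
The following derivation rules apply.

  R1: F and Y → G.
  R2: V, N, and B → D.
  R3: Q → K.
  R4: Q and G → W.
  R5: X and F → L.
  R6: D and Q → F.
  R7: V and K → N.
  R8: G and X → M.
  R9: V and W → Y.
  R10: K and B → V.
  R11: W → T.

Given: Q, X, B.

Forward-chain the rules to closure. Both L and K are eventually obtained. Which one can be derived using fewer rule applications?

K

K: From Q, R3 gives K. [1 rule application]
L: From Q, R3 gives K. K and B hold, so V follows (R10). From V and K, R7 gives N. From V, N, and B, R2 gives D. From D and Q, R6 gives F. X and F hold, so L follows (R5). [6 rule applications]
K needs fewer.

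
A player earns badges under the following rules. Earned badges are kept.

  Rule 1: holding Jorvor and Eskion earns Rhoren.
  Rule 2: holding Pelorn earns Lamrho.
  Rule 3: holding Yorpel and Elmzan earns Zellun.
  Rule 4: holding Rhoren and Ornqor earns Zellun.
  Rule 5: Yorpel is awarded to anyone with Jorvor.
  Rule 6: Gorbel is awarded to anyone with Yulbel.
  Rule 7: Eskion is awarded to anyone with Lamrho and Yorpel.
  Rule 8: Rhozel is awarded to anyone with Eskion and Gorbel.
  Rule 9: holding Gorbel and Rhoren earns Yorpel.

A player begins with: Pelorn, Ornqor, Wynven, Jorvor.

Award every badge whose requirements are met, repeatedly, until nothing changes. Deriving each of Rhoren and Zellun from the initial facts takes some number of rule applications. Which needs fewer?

Rhoren

Rhoren: With Pelorn, Lamrho is earned (Rule 2). With Jorvor, Yorpel is earned (Rule 5). With Lamrho and Yorpel, Eskion is earned (Rule 7). With Jorvor and Eskion, Rhoren is earned (Rule 1). [4 rule applications]
Zellun: With Pelorn, Lamrho is earned (Rule 2). With Jorvor, Yorpel is earned (Rule 5). With Lamrho and Yorpel, Eskion is earned (Rule 7). With Jorvor and Eskion, Rhoren is earned (Rule 1). With Rhoren and Ornqor, Zellun is earned (Rule 4). [5 rule applications]
Rhoren needs fewer.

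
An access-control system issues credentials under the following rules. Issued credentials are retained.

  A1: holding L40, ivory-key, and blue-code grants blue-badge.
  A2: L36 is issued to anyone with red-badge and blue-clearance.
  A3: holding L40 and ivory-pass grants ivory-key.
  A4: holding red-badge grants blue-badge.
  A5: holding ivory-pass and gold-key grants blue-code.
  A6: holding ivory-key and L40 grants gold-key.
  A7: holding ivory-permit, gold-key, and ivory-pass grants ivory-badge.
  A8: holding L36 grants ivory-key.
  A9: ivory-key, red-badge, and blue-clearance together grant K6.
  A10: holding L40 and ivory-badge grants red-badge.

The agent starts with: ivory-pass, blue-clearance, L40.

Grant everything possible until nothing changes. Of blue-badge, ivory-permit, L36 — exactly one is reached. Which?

Holding L40 and ivory-pass grants ivory-key (A3).
Holding ivory-key and L40 grants gold-key (A6).
Holding ivory-pass and gold-key grants blue-code (A5).
Holding L40, ivory-key, and blue-code grants blue-badge (A1).
L36 would need red-badge and blue-clearance (A2), but red-badge is never granted. No rule produces ivory-permit, and it is not given.

blue-badge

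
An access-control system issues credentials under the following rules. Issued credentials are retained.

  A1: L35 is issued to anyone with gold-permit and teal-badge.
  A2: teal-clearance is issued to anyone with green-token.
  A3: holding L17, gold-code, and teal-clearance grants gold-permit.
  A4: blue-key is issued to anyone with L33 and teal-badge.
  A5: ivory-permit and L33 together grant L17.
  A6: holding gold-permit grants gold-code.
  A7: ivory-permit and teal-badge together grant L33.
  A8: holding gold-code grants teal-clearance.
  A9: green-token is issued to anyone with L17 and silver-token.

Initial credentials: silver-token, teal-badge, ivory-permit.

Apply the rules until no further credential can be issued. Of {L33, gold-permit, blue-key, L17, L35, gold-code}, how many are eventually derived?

3

Holding ivory-permit and teal-badge grants L33 (A7).
Holding ivory-permit and L33 grants L17 (A5).
Holding L33 and teal-badge grants blue-key (A4).
L33: reached.
gold-permit would need L17, gold-code, and teal-clearance (A3), but gold-code is never granted.
blue-key: reached.
L17: reached.
L35 would need gold-permit and teal-badge (A1), but gold-permit is never granted.
gold-code would need gold-permit (A6), but gold-permit is never granted.
Reached: L33, blue-key, and L17 — 3 of the 6.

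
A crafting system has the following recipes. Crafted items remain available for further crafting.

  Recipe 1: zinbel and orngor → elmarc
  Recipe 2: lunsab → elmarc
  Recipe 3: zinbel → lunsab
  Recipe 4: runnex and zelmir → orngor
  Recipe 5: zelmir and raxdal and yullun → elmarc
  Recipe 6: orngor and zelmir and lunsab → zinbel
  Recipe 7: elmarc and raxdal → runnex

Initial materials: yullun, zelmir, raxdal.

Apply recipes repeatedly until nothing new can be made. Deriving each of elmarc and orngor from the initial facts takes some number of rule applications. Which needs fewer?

elmarc

elmarc: Using Recipe 5, zelmir, raxdal, and yullun make elmarc. [1 rule application]
orngor: zelmir and raxdal and yullun → elmarc (Recipe 5). Using Recipe 7, elmarc and raxdal make runnex. Using Recipe 4, runnex and zelmir make orngor. [3 rule applications]
elmarc needs fewer.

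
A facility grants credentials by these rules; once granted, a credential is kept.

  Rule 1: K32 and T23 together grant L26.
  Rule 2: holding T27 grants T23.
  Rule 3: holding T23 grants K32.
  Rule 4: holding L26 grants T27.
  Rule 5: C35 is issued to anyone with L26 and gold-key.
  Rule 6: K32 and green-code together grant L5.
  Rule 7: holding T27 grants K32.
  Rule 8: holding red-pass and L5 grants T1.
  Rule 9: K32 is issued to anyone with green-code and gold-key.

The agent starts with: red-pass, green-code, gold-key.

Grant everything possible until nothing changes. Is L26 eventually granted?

L26 would need K32 and T23 (Rule 1), but T23 is never granted.

No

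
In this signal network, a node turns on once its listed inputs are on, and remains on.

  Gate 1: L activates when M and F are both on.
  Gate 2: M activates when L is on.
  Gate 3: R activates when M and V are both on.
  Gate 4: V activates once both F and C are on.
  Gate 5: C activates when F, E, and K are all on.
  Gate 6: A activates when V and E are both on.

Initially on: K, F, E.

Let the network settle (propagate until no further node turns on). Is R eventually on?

No

R would need M and V (Gate 3), but M never turns on.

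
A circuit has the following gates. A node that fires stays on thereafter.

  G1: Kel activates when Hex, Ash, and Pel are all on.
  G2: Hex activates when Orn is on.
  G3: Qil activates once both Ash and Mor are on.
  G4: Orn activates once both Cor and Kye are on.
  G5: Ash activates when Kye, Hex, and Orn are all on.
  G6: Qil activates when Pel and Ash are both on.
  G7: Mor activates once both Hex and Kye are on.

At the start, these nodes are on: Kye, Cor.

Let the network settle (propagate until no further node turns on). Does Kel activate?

Kel would need Hex, Ash, and Pel (G1), but Pel never turns on.

No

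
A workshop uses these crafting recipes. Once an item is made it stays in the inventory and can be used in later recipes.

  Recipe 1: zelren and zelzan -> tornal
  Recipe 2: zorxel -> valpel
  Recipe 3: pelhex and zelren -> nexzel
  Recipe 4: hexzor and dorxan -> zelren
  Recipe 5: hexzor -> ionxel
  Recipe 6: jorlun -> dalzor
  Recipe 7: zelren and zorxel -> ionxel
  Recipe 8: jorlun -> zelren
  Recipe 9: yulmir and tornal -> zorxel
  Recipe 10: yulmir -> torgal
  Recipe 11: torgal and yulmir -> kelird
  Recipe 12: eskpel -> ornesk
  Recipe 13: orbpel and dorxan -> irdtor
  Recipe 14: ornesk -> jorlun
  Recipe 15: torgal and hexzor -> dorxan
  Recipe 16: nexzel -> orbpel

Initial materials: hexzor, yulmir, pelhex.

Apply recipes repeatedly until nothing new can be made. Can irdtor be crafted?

Yes

yulmir -> torgal (Recipe 10).
torgal and hexzor -> dorxan (Recipe 15).
hexzor and dorxan -> zelren (Recipe 4).
Using Recipe 3, pelhex and zelren make nexzel.
Using Recipe 16, nexzel makes orbpel.
orbpel and dorxan -> irdtor (Recipe 13).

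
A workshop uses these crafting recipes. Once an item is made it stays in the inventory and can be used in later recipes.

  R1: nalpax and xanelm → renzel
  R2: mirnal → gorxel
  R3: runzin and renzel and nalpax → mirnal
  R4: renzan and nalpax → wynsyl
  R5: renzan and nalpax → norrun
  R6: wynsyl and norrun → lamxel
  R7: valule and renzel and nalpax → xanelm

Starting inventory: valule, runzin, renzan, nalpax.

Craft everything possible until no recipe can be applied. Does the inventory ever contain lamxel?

renzan and nalpax → wynsyl (R4).
renzan and nalpax → norrun (R5).
Using R6, wynsyl and norrun make lamxel.

Yes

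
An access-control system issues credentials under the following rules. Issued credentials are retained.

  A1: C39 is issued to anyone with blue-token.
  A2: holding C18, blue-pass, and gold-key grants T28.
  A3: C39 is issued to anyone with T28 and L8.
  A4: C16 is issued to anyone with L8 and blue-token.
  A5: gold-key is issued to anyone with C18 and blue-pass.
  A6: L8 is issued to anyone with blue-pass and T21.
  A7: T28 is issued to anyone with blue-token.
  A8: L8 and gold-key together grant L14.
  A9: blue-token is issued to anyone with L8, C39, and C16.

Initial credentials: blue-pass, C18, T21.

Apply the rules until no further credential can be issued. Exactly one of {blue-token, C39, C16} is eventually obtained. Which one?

Holding blue-pass and T21 grants L8 (A6).
Holding C18 and blue-pass grants gold-key (A5).
Holding C18, blue-pass, and gold-key grants T28 (A2).
Holding T28 and L8 grants C39 (A3).
C16 would need L8 and blue-token (A4), but blue-token is never granted. blue-token would need L8, C39, and C16 (A9), but C16 is never granted.

C39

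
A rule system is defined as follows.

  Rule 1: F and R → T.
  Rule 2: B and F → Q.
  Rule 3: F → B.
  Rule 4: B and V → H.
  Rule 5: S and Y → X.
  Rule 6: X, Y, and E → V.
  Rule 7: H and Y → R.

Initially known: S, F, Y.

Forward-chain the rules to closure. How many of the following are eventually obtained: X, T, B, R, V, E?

2

S and Y hold, so X follows (Rule 5).
From F, Rule 3 gives B.
X: reached.
T would need F and R (Rule 1), but R is never established.
B: reached.
R would need H and Y (Rule 7), but H is never established.
V would need X, Y, and E (Rule 6), but E is never established.
No rule produces E, and it is not given.
Reached: X and B — 2 of the 6.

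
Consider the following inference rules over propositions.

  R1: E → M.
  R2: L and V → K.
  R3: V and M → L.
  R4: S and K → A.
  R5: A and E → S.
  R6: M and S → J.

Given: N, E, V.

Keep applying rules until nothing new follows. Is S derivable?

S would need A and E (R5), but A is never established.

No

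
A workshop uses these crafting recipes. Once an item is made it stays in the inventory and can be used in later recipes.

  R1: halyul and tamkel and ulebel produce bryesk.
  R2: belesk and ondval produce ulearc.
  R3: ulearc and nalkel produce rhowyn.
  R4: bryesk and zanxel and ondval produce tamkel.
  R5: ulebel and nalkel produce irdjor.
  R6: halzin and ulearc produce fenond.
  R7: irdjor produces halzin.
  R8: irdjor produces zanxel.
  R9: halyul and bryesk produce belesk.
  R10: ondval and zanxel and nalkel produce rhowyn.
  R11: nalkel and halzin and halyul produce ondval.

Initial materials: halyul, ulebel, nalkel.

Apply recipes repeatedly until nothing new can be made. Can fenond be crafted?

fenond would need halzin and ulearc (R6), but ulearc is never obtained.

No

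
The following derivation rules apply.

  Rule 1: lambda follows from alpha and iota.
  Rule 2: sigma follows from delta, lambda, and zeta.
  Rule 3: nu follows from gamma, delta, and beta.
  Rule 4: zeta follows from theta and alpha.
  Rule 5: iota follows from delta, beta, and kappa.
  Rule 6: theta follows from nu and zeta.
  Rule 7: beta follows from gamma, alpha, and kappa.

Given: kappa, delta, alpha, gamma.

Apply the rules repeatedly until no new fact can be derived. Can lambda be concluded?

Yes

From gamma, alpha, and kappa, Rule 7 gives beta.
delta, beta, and kappa hold, so iota follows (Rule 5).
alpha and iota hold, so lambda follows (Rule 1).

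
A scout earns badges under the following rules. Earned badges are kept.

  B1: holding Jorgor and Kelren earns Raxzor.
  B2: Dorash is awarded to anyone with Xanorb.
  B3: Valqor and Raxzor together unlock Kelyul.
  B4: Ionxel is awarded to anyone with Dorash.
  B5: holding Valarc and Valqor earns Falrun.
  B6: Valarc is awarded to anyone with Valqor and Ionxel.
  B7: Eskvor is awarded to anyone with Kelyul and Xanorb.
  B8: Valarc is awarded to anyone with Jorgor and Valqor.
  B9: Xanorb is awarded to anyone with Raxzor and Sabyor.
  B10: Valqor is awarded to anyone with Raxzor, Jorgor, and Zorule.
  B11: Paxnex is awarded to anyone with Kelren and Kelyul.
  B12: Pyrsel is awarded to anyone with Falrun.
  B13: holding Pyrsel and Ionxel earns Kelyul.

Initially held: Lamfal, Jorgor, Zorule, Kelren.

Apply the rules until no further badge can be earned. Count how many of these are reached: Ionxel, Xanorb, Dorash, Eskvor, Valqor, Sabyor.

With Jorgor and Kelren, Raxzor is earned (B1).
With Raxzor, Jorgor, and Zorule, Valqor is earned (B10).
Ionxel would need Dorash (B4), but Dorash is never earned.
Xanorb would need Raxzor and Sabyor (B9), but Sabyor is never earned.
Dorash would need Xanorb (B2), but Xanorb is never earned.
Eskvor would need Kelyul and Xanorb (B7), but Xanorb is never earned.
Valqor: reached.
No rule produces Sabyor, and it is not given.
Reached: Valqor — 1 of the 6.

1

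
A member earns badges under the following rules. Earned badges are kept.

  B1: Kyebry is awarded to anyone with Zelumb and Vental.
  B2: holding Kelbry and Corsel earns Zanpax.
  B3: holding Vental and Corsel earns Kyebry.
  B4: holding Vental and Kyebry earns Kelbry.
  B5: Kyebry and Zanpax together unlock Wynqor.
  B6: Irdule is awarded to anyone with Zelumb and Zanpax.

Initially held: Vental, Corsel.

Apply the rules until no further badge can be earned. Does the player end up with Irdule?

No

Irdule would need Zelumb and Zanpax (B6), but Zelumb is never earned.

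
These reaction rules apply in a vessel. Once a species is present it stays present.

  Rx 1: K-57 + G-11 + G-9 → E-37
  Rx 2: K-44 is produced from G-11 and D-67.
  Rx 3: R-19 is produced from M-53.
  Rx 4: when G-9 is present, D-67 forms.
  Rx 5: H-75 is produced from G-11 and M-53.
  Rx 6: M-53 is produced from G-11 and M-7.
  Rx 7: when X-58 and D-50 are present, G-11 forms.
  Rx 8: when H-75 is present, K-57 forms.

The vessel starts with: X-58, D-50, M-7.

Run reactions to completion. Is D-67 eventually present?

No

D-67 would need G-9 (Rx 4), but G-9 never forms.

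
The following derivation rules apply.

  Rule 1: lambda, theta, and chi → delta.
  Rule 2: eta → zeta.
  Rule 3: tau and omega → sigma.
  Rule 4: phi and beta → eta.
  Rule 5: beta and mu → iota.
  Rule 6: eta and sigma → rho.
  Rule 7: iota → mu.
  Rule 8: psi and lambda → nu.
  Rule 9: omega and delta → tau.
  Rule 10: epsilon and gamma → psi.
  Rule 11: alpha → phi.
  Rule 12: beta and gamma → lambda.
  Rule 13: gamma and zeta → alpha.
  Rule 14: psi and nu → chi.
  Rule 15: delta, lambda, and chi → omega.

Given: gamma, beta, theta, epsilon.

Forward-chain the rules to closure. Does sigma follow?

Yes

epsilon and gamma hold, so psi follows (Rule 10).
beta and gamma hold, so lambda follows (Rule 12).
psi and lambda hold, so nu follows (Rule 8).
From psi and nu, Rule 14 gives chi.
From lambda, theta, and chi, Rule 1 gives delta.
From delta, lambda, and chi, Rule 15 gives omega.
omega and delta hold, so tau follows (Rule 9).
tau and omega hold, so sigma follows (Rule 3).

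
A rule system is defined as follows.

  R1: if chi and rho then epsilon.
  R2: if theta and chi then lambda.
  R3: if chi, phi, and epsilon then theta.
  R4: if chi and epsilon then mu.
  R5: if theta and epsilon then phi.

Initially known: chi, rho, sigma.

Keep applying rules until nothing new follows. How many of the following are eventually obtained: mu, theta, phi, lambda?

1

From chi and rho, R1 gives epsilon.
From chi and epsilon, R4 gives mu.
mu: reached.
theta would need chi, phi, and epsilon (R3), but phi is never established.
phi would need theta and epsilon (R5), but theta is never established.
lambda would need theta and chi (R2), but theta is never established.
Reached: mu — 1 of the 4.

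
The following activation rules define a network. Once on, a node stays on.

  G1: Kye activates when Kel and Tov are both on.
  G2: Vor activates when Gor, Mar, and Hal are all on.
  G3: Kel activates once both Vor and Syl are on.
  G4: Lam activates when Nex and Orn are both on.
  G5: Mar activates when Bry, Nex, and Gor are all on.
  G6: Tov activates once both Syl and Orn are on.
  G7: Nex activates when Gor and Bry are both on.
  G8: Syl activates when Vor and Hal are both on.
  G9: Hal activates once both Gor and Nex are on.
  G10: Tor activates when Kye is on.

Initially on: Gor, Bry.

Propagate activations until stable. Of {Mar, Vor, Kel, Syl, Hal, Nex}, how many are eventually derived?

G7: Gor and Bry on → Nex on.
G5: Bry, Nex, and Gor on → Mar on.
Gor and Nex are on, so Hal activates (G9).
Gor, Mar, and Hal are on, so Vor activates (G2).
Vor and Hal are on, so Syl activates (G8).
Vor and Syl are on, so Kel activates (G3).
Mar: reached.
Vor: reached.
Kel: reached.
Syl: reached.
Hal: reached.
Nex: reached.
All 6 are reached.

6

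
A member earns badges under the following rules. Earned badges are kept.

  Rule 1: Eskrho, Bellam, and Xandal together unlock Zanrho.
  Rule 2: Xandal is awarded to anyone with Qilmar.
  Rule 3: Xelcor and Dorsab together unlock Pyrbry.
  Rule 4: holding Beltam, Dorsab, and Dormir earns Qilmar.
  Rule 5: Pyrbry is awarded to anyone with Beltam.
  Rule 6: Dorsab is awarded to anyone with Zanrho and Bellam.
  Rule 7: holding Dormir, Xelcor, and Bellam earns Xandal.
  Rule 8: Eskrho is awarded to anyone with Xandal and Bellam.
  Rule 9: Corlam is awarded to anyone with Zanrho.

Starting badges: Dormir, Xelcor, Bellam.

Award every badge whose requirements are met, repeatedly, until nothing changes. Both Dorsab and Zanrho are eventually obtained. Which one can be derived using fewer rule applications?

Zanrho: With Dormir, Xelcor, and Bellam, Xandal is earned (Rule 7). With Xandal and Bellam, Eskrho is earned (Rule 8). With Eskrho, Bellam, and Xandal, Zanrho is earned (Rule 1). [3 rule applications]
Dorsab: With Dormir, Xelcor, and Bellam, Xandal is earned (Rule 7). With Xandal and Bellam, Eskrho is earned (Rule 8). With Eskrho, Bellam, and Xandal, Zanrho is earned (Rule 1). With Zanrho and Bellam, Dorsab is earned (Rule 6). [4 rule applications]
Zanrho needs fewer.

Zanrho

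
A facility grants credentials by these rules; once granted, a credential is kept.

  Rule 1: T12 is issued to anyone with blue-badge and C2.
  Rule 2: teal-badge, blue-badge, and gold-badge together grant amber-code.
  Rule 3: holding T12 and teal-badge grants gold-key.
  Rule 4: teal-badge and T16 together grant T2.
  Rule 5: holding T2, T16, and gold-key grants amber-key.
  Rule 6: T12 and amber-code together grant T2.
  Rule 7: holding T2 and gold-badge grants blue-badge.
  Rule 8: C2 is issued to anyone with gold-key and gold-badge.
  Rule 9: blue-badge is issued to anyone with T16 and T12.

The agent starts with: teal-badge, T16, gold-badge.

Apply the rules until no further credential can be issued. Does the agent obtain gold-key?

gold-key would need T12 and teal-badge (Rule 3), but T12 is never granted.

No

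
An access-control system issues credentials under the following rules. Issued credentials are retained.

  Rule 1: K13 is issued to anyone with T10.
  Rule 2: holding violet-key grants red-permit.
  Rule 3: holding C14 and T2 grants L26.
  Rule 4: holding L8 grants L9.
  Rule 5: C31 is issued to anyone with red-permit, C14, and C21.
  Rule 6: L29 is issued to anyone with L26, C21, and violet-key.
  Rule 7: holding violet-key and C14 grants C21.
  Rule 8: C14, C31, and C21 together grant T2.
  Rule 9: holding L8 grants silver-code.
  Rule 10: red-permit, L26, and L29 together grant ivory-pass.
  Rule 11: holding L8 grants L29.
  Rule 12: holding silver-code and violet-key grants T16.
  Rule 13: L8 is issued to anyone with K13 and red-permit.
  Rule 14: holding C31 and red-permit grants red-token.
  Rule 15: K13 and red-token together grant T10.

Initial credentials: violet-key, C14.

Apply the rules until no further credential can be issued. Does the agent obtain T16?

T16 would need silver-code and violet-key (Rule 12), but silver-code is never granted.

No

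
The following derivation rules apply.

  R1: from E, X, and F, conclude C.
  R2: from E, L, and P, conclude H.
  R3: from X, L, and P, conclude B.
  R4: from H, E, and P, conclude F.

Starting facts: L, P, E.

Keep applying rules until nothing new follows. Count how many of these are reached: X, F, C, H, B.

From E, L, and P, R2 gives H.
From H, E, and P, R4 gives F.
No rule produces X, and it is not given.
F: reached.
C would need E, X, and F (R1), but X is never established.
H: reached.
B would need X, L, and P (R3), but X is never established.
Reached: F and H — 2 of the 5.

2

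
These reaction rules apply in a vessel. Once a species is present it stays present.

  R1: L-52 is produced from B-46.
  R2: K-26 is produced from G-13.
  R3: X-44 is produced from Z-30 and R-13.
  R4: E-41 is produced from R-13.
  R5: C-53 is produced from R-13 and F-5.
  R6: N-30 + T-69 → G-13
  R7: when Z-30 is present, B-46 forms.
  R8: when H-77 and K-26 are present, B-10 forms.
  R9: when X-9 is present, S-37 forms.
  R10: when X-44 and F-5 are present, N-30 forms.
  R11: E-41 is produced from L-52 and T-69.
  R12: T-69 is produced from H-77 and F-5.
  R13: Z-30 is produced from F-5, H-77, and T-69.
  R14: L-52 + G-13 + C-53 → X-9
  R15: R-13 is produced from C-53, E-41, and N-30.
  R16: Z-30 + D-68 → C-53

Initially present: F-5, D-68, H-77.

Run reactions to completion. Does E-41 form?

Yes

H-77 and F-5 present → T-69 forms (R12).
F-5, H-77, and T-69 present → Z-30 forms (R13).
Z-30 present → B-46 forms (R7).
B-46 present → L-52 forms (R1).
L-52 and T-69 present → E-41 forms (R11).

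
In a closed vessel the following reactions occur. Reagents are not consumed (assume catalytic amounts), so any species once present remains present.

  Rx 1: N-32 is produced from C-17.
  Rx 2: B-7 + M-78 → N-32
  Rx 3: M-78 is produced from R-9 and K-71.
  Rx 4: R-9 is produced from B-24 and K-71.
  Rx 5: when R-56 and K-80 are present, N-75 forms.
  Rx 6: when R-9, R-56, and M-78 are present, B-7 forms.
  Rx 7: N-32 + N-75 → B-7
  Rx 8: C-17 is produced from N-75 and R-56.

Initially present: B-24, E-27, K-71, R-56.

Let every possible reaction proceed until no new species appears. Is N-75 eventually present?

No

N-75 would need R-56 and K-80 (Rx 5), but K-80 never forms.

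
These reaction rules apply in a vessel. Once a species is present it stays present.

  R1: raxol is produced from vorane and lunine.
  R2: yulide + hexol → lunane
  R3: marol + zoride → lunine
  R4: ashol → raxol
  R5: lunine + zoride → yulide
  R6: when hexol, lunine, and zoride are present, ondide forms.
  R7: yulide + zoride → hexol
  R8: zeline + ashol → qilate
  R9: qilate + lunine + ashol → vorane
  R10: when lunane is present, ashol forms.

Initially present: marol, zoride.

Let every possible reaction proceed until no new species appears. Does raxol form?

marol and zoride present → lunine forms (R3).
lunine and zoride present → yulide forms (R5).
yulide and zoride present → hexol forms (R7).
yulide and hexol present → lunane forms (R2).
lunane present → ashol forms (R10).
ashol present → raxol forms (R4).

Yes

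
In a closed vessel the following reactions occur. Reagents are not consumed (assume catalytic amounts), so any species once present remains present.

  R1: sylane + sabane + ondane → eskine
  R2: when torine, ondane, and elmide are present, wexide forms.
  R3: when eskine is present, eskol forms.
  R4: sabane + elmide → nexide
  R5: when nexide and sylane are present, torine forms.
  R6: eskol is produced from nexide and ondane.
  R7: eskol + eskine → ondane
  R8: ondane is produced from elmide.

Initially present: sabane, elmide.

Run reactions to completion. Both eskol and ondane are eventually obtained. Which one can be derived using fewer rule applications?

ondane: elmide present → ondane forms (R8). [1 rule application]
eskol: sabane and elmide present → nexide forms (R4). elmide present → ondane forms (R8). nexide and ondane present → eskol forms (R6). [3 rule applications]
ondane needs fewer.

ondane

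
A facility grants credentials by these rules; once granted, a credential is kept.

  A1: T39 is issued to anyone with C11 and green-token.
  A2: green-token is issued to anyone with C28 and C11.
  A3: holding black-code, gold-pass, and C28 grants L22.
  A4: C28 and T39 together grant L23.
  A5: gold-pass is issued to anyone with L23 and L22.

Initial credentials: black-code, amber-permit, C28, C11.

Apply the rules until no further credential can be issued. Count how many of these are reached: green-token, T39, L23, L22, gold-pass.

3

Holding C28 and C11 grants green-token (A2).
Holding C11 and green-token grants T39 (A1).
Holding C28 and T39 grants L23 (A4).
green-token: reached.
T39: reached.
L23: reached.
L22 would need black-code, gold-pass, and C28 (A3), but gold-pass is never granted.
gold-pass would need L23 and L22 (A5), but L22 is never granted.
Reached: green-token, T39, and L23 — 3 of the 5.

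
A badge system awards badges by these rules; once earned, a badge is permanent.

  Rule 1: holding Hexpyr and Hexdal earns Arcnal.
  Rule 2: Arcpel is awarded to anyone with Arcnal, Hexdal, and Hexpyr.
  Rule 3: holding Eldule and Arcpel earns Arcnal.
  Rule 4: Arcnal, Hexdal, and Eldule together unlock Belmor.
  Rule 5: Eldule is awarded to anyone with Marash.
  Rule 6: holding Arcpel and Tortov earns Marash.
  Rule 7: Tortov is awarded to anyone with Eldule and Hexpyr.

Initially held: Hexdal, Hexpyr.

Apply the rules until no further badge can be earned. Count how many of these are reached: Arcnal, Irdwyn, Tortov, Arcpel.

With Hexpyr and Hexdal, Arcnal is earned (Rule 1).
With Arcnal, Hexdal, and Hexpyr, Arcpel is earned (Rule 2).
Arcnal: reached.
No rule produces Irdwyn, and it is not given.
Tortov would need Eldule and Hexpyr (Rule 7), but Eldule is never earned.
Arcpel: reached.
Reached: Arcnal and Arcpel — 2 of the 4.

2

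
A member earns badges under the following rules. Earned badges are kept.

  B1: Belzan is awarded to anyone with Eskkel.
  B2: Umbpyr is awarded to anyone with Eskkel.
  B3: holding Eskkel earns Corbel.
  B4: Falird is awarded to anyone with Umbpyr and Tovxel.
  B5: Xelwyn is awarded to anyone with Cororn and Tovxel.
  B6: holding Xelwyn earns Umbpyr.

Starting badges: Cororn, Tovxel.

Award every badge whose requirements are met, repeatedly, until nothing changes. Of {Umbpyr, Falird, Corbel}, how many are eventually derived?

With Cororn and Tovxel, Xelwyn is earned (B5).
With Xelwyn, Umbpyr is earned (B6).
With Umbpyr and Tovxel, Falird is earned (B4).
Umbpyr: reached.
Falird: reached.
Corbel would need Eskkel (B3), but Eskkel is never earned.
Reached: Umbpyr and Falird — 2 of the 3.

2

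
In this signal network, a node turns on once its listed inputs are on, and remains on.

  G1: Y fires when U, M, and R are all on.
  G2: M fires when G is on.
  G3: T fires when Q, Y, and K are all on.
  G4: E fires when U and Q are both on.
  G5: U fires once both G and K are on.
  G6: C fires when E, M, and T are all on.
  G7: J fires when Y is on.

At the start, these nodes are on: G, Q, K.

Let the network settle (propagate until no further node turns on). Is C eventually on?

No

C would need E, M, and T (G6), but T never turns on.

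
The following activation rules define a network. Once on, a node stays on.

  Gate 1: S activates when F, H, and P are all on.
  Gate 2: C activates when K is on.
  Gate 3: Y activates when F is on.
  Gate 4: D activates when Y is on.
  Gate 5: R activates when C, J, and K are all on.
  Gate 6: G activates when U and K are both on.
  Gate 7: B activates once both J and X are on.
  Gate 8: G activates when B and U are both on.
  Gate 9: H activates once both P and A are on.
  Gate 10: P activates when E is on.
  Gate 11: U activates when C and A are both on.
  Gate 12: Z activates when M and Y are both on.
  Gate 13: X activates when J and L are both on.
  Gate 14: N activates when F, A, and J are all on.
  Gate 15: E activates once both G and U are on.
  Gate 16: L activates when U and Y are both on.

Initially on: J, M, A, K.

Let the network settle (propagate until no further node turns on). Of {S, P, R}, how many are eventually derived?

2

K is on, so C activates (Gate 2).
Gate 5: C, J, and K on → R on.
Gate 11: C and A on → U on.
Gate 6: U and K on → G on.
Gate 15: G and U on → E on.
Gate 10: E on → P on.
S would need F, H, and P (Gate 1), but F never turns on.
P: reached.
R: reached.
Reached: P and R — 2 of the 3.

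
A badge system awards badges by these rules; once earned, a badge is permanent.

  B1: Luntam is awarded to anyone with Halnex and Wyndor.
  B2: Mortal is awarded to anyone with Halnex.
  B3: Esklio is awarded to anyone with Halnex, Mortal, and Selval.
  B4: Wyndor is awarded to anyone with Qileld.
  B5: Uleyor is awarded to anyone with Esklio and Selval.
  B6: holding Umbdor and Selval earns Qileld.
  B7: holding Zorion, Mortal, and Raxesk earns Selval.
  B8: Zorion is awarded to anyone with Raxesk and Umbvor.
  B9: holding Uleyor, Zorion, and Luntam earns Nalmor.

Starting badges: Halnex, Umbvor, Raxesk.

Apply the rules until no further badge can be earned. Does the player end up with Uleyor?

Yes

With Raxesk and Umbvor, Zorion is earned (B8).
With Halnex, Mortal is earned (B2).
With Zorion, Mortal, and Raxesk, Selval is earned (B7).
With Halnex, Mortal, and Selval, Esklio is earned (B3).
With Esklio and Selval, Uleyor is earned (B5).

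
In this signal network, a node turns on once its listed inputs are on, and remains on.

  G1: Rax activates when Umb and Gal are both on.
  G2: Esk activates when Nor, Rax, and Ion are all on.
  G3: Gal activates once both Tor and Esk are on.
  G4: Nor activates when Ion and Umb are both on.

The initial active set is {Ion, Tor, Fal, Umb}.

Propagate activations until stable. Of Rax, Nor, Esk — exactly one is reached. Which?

Nor

Ion and Umb are on, so Nor activates (G4).
Esk would need Nor, Rax, and Ion (G2), but Rax never turns on. Rax would need Umb and Gal (G1), but Gal never turns on.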